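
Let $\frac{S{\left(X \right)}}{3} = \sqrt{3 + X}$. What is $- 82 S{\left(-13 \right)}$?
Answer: $- 246 i \sqrt{10} \approx - 777.92 i$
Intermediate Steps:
$S{\left(X \right)} = 3 \sqrt{3 + X}$
$- 82 S{\left(-13 \right)} = - 82 \cdot 3 \sqrt{3 - 13} = - 82 \cdot 3 \sqrt{-10} = - 82 \cdot 3 i \sqrt{10} = - 246 i \sqrt{10}$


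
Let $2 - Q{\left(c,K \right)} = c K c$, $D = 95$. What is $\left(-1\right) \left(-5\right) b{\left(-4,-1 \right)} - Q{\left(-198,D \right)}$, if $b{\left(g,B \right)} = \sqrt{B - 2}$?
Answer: $3724378 + 5 i \sqrt{3} \approx 3.7244 \cdot 10^{6} + 8.6602 i$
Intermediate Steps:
$b{\left(g,B \right)} = \sqrt{-2 + B}$
$Q{\left(c,K \right)} = 2 - K c^{2}$ ($Q{\left(c,K \right)} = 2 - c K c = 2 - K c c = 2 - K c^{2}$)
$\left(-1\right) \left(-5\right) b{\left(-4,-1 \right)} - Q{\left(-198,D \right)} = \left(-1\right) \left(-5\right) \sqrt{-2 - 1} - \left(2 - 95 \left(-198\right)^{2}\right) = 5 \sqrt{-3} - \left(2 - 95 \cdot 39204\right) = 5 i \sqrt{3} - \left(2 - 3724380\right) = 5 i \sqrt{3} - -3724378 = 5 i \sqrt{3} + 3724378 = 3724378 + 5 i \sqrt{3}$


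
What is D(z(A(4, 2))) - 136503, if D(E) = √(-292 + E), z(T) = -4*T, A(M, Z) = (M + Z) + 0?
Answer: -136503 + 2*I*√79 ≈ -1.365e+5 + 17.776*I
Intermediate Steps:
A(M, Z) = M + Z
D(z(A(4, 2))) - 136503 = √(-292 - 4*(4 + 2)) - 136503 = √(-292 - 4*6) - 136503 = √(-292 - 24) - 136503 = √(-316) - 136503 = 2*I*√79 - 136503 = -136503 + 2*I*√79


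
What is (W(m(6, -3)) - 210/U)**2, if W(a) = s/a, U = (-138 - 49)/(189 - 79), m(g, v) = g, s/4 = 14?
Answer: 45914176/2601 ≈ 17653.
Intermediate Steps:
s = 56 (s = 4*14 = 56)
U = -17/10 (U = -187/110 = -187*1/110 = -17/10 ≈ -1.7000)
W(a) = 56/a
(W(m(6, -3)) - 210/U)**2 = (56/6 - 210/(-17/10))**2 = (56*(1/6) - 210*(-10/17))**2 = (28/3 + 2100/17)**2 = (6776/51)**2 = 45914176/2601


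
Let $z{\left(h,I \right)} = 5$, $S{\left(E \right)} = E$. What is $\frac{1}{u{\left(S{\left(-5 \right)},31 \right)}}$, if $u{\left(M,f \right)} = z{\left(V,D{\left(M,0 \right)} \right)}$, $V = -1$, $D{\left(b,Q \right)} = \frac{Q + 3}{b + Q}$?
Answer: $\frac{1}{5} \approx 0.2$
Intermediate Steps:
$D{\left(b,Q \right)} = \frac{3 + Q}{Q + b}$
$u{\left(M,f \right)} = 5$
$\frac{1}{u{\left(S{\left(-5 \right)},31 \right)}} = \frac{1}{5}$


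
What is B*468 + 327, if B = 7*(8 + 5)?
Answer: 42915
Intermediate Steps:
B = 91 (B = 7*13 = 91)
B*468 + 327 = 91*468 + 327 = 42588 + 327 = 42915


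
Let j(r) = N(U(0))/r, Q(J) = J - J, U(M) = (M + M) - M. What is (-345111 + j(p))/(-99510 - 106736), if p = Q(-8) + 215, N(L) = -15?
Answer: 7419888/4434289 ≈ 1.6733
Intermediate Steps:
U(M) = M (U(M) = 2*M - M = M)
Q(J) = 0
p = 215 (p = 0 + 215 = 215)
j(r) = -15/r
(-345111 + j(p))/(-99510 - 106736) = (-345111 - 15/215)/(-99510 - 106736) = (-345111 - 15*1/215)/(-206246) = (-345111 - 3/43)*(-1/206246) = -14839776/43*(-1/206246) = 7419888/4434289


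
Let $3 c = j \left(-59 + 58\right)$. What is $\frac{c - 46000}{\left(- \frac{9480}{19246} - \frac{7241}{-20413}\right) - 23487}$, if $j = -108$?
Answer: $\frac{4514453059618}{2306839729045} \approx 1.957$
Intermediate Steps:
$c = 36$ ($c = \frac{\left(-108\right) \left(-59 + 58\right)}{3} = \frac{\left(-108\right) \left(-1\right)}{3} = \frac{1}{3} \cdot 108 = 36$)
$\frac{c - 46000}{\left(- \frac{9480}{19246} - \frac{7241}{-20413}\right) - 23487} = \frac{36 - 46000}{\left(- \frac{9480}{19246} - \frac{7241}{-20413}\right) - 23487} = - \frac{45964}{\left(\left(-9480\right) \frac{1}{19246} - - \frac{7241}{20413}\right) - 23487} = - \frac{45964}{\left(- \frac{4740}{9623} + \frac{7241}{20413}\right) - 23487} = - \frac{45964}{- \frac{27077477}{196434299} - 23487} = - \frac{45964}{- \frac{4613679458090}{196434299}} = \left(-45964\right) \left(- \frac{196434299}{4613679458090}\right) = \frac{4514453059618}{2306839729045}$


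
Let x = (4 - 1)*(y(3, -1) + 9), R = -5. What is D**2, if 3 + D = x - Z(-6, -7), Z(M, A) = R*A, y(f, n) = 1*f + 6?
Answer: 256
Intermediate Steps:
y(f, n) = 6 + f (y(f, n) = f + 6 = 6 + f)
Z(M, A) = -5*A
x = 54 (x = (4 - 1)*((6 + 3) + 9) = 3*(9 + 9) = 3*18 = 54)
D = 16 (D = -3 + (54 - (-5)*(-7)) = -3 + (54 - 1*35) = -3 + (54 - 35) = -3 + 19 = 16)
D**2 = 16**2 = 256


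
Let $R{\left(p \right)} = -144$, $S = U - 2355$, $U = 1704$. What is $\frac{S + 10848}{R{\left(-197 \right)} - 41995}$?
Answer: $- \frac{10197}{42139} \approx -0.24198$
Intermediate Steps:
$S = -651$ ($S = 1704 - 2355 = -651$)
$\frac{S + 10848}{R{\left(-197 \right)} - 41995} = \frac{-651 + 10848}{-144 - 41995} = \frac{10197}{-42139} = 10197 \left(- \frac{1}{42139}\right) = - \frac{10197}{42139}$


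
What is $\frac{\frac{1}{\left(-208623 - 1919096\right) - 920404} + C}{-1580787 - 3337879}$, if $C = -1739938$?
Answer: $\frac{5303545036375}{14992698963918} \approx 0.35374$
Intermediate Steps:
$\frac{\frac{1}{\left(-208623 - 1919096\right) - 920404} + C}{-1580787 - 3337879} = \frac{\frac{1}{\left(-208623 - 1919096\right) - 920404} - 1739938}{-1580787 - 3337879} = \frac{\frac{1}{\left(-208623 - 1919096\right) - 920404} - 1739938}{-4918666} = \left(\frac{1}{-2127719 - 920404} - 1739938\right) \left(- \frac{1}{4918666}\right) = \left(\frac{1}{-3048123} - 1739938\right) \left(- \frac{1}{4918666}\right) = \left(- \frac{1}{3048123} - 1739938\right) \left(- \frac{1}{4918666}\right) = \left(- \frac{5303545036375}{3048123}\right) \left(- \frac{1}{4918666}\right) = \frac{5303545036375}{14992698963918}$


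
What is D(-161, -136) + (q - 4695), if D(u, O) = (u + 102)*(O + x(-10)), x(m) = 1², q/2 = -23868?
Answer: -44466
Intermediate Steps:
q = -47736 (q = 2*(-23868) = -47736)
x(m) = 1
D(u, O) = (1 + O)*(102 + u) (D(u, O) = (u + 102)*(O + 1) = (102 + u)*(1 + O) = (1 + O)*(102 + u))
D(-161, -136) + (q - 4695) = (102 - 161 + 102*(-136) - 136*(-161)) + (-47736 - 4695) = (102 - 161 - 13872 + 21896) - 52431 = 7965 - 52431 = -44466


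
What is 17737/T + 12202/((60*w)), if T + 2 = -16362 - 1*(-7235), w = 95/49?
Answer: 297617219/2890850 ≈ 102.95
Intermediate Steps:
w = 95/49 (w = 95*(1/49) = 95/49 ≈ 1.9388)
T = -9129 (T = -2 + (-16362 - 1*(-7235)) = -2 + (-16362 + 7235) = -2 - 9127 = -9129)
17737/T + 12202/((60*w)) = 17737/(-9129) + 12202/((60*(95/49))) = 17737*(-1/9129) + 12202/(5700/49) = -17737/9129 + 12202*(49/5700) = -17737/9129 + 298949/2850 = 297617219/2890850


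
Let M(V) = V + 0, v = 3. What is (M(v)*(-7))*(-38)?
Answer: 798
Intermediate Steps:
M(V) = V
(M(v)*(-7))*(-38) = (3*(-7))*(-38) = -21*(-38) = 798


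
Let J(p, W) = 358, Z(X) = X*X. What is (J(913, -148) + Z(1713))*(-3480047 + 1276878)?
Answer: -6465699549863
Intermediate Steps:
Z(X) = X²
(J(913, -148) + Z(1713))*(-3480047 + 1276878) = (358 + 1713²)*(-3480047 + 1276878) = (358 + 2934369)*(-2203169) = 2934727*(-2203169) = -6465699549863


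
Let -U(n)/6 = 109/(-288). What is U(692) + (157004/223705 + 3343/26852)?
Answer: 223253358161/72083119920 ≈ 3.0972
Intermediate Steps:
U(n) = 109/48 (U(n) = -654/(-288) = -654*(-1)/288 = -6*(-109/288) = 109/48)
U(692) + (157004/223705 + 3343/26852) = 109/48 + (157004/223705 + 3343/26852) = 109/48 + 4963717223/6006926660 = 223253358161/72083119920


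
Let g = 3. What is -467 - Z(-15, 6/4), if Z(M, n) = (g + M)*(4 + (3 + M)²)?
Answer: 1309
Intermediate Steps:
Z(M, n) = (3 + M)*(4 + (3 + M)²)
-467 - Z(-15, 6/4) = -467 - (39 + (-15)³ + 9*(-15)² + 31*(-15)) = -467 - (39 - 3375 + 9*225 - 465) = -467 - (39 - 3375 + 2025 - 465) = -467 - 1*(-1776) = -467 + 1776 = 1309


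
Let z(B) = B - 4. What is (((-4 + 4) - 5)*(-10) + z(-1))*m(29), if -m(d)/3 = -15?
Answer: 2025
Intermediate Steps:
z(B) = -4 + B
m(d) = 45 (m(d) = -3*(-15) = 45)
(((-4 + 4) - 5)*(-10) + z(-1))*m(29) = (((-4 + 4) - 5)*(-10) + (-4 - 1))*45 = ((0 - 5)*(-10) - 5)*45 = (-5*(-10) - 5)*45 = (50 - 5)*45 = 45*45 = 2025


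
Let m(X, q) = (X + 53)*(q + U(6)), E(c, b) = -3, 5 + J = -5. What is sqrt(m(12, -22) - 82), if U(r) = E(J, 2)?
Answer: I*sqrt(1707) ≈ 41.316*I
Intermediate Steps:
J = -10 (J = -5 - 5 = -10)
U(r) = -3
m(X, q) = (-3 + q)*(53 + X) (m(X, q) = (X + 53)*(q - 3) = (53 + X)*(-3 + q) = (-3 + q)*(53 + X))
sqrt(m(12, -22) - 82) = sqrt((-159 - 3*12 + 53*(-22) + 12*(-22)) - 82) = sqrt((-159 - 36 - 1166 - 264) - 82) = sqrt(-1625 - 82) = sqrt(-1707) = I*sqrt(1707)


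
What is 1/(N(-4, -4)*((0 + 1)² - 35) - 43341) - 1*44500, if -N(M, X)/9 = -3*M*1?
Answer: -1765270501/39669 ≈ -44500.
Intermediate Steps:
N(M, X) = 27*M (N(M, X) = -9*(-3*M) = -(-27)*M = 27*M)
1/(N(-4, -4)*((0 + 1)² - 35) - 43341) - 1*44500 = 1/((27*(-4))*((0 + 1)² - 35) - 43341) - 1*44500 = 1/(-108*(1² - 35) - 43341) - 44500 = 1/(-108*(1 - 35) - 43341) - 44500 = 1/(-108*(-34) - 43341) - 44500 = 1/(3672 - 43341) - 44500 = 1/(-39669) - 44500 = -1/39669 - 44500 = -1765270501/39669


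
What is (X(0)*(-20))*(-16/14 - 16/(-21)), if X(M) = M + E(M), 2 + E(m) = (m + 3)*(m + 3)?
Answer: 160/3 ≈ 53.333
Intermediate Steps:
E(m) = -2 + (3 + m)² (E(m) = -2 + (m + 3)*(m + 3) = -2 + (3 + m)*(3 + m) = -2 + (3 + m)²)
X(M) = -2 + M + (3 + M)² (X(M) = M + (-2 + (3 + M)²) = -2 + M + (3 + M)²)
(X(0)*(-20))*(-16/14 - 16/(-21)) = ((-2 + 0 + (3 + 0)²)*(-20))*(-16/14 - 16/(-21)) = ((-2 + 0 + 3²)*(-20))*(-16*1/14 - 16*(-1/21)) = ((-2 + 0 + 9)*(-20))*(-8/7 + 16/21) = (7*(-20))*(-8/21) = -140*(-8/21) = 160/3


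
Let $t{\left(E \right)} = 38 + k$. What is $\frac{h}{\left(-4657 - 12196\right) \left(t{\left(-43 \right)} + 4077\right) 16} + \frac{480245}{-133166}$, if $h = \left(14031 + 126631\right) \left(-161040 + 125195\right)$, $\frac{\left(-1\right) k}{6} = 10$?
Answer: $\frac{7315806500097}{7280335963912} \approx 1.0049$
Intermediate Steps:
$k = -60$ ($k = \left(-6\right) 10 = -60$)
$h = -5042029390$ ($h = 140662 \left(-35845\right) = -5042029390$)
$t{\left(E \right)} = -22$ ($t{\left(E \right)} = 38 - 60 = -22$)
$\frac{h}{\left(-4657 - 12196\right) \left(t{\left(-43 \right)} + 4077\right) 16} + \frac{480245}{-133166} = - \frac{5042029390}{\left(-4657 - 12196\right) \left(-22 + 4077\right) 16} + \frac{480245}{-133166} = - \frac{5042029390}{\left(-16853\right) 4055 \cdot 16} + 480245 \left(- \frac{1}{133166}\right) = - \frac{5042029390}{\left(-68338915\right) 16} - \frac{480245}{133166} = - \frac{5042029390}{-1093422640} - \frac{480245}{133166} = \left(-5042029390\right) \left(- \frac{1}{1093422640}\right) - \frac{480245}{133166} = \frac{504202939}{109342264} - \frac{480245}{133166} = \frac{7315806500097}{7280335963912}$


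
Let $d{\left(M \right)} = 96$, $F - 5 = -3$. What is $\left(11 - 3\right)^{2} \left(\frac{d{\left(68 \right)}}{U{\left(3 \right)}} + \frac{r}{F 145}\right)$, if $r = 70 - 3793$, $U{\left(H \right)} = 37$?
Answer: $- \frac{3517152}{5365} \approx -655.57$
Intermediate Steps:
$F = 2$ ($F = 5 - 3 = 2$)
$r = -3723$ ($r = 70 - 3793 = -3723$)
$\left(11 - 3\right)^{2} \left(\frac{d{\left(68 \right)}}{U{\left(3 \right)}} + \frac{r}{F 145}\right) = \left(11 - 3\right)^{2} \left(\frac{96}{37} - \frac{3723}{2 \cdot 145}\right) = 8^{2} \left(96 \cdot \frac{1}{37} - \frac{3723}{290}\right) = 64 \left(\frac{96}{37} - \frac{3723}{290}\right) = 64 \left(- \frac{109911}{10730}\right) = - \frac{3517152}{5365}$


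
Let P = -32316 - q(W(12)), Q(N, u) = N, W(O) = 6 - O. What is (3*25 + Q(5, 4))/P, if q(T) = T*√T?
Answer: -107720/43513503 - 20*I*√6/43513503 ≈ -0.0024756 - 1.1259e-6*I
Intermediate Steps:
q(T) = T^(3/2)
P = -32316 + 6*I*√6 (P = -32316 - (6 - 1*12)^(3/2) = -32316 - (6 - 12)^(3/2) = -32316 - (-6)^(3/2) = -32316 - (-6)*I*√6 = -32316 + 6*I*√6 ≈ -32316.0 + 14.697*I)
(3*25 + Q(5, 4))/P = (3*25 + 5)/(-32316 + 6*I*√6) = (75 + 5)/(-32316 + 6*I*√6) = 80/(-32316 + 6*I*√6)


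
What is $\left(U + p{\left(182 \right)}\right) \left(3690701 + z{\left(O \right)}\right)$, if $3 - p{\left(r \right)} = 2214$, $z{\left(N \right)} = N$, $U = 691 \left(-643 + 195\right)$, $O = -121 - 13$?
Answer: $-1150641288693$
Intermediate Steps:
$O = -134$
$U = -309568$ ($U = 691 \left(-448\right) = -309568$)
$p{\left(r \right)} = -2211$ ($p{\left(r \right)} = 3 - 2214 = -2211$)
$\left(U + p{\left(182 \right)}\right) \left(3690701 + z{\left(O \right)}\right) = \left(-309568 - 2211\right) \left(3690701 - 134\right) = \left(-311779\right) 3690567 = -1150641288693$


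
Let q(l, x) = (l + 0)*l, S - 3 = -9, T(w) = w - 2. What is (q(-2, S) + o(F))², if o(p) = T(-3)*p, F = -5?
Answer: 841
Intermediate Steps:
T(w) = -2 + w
S = -6 (S = 3 - 9 = -6)
q(l, x) = l² (q(l, x) = l*l = l²)
o(p) = -5*p (o(p) = (-2 - 3)*p = -5*p)
(q(-2, S) + o(F))² = ((-2)² - 5*(-5))² = (4 + 25)² = 29² = 841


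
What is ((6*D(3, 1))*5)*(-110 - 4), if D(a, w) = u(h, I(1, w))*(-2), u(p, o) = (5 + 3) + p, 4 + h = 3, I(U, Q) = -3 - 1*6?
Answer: 47880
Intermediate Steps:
I(U, Q) = -9 (I(U, Q) = -3 - 6 = -9)
h = -1 (h = -4 + 3 = -1)
u(p, o) = 8 + p
D(a, w) = -14 (D(a, w) = (8 - 1)*(-2) = 7*(-2) = -14)
((6*D(3, 1))*5)*(-110 - 4) = ((6*(-14))*5)*(-110 - 4) = -84*5*(-114) = -420*(-114) = 47880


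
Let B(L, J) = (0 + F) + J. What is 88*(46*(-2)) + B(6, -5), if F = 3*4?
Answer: -8089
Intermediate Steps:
F = 12
B(L, J) = 12 + J (B(L, J) = (0 + 12) + J = 12 + J)
88*(46*(-2)) + B(6, -5) = 88*(46*(-2)) + (12 - 5) = 88*(-92) + 7 = -8096 + 7 = -8089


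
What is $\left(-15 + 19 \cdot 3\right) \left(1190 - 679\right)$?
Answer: $21462$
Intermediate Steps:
$\left(-15 + 19 \cdot 3\right) \left(1190 - 679\right) = \left(-15 + 57\right) 511 = 42 \cdot 511 = 21462$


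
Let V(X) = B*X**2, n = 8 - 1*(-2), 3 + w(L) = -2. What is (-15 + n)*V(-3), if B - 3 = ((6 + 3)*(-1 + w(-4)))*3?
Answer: 7155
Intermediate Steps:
w(L) = -5 (w(L) = -3 - 2 = -5)
n = 10 (n = 8 + 2 = 10)
B = -159 (B = 3 + ((6 + 3)*(-1 - 5))*3 = 3 + (9*(-6))*3 = 3 - 54*3 = 3 - 162 = -159)
V(X) = -159*X**2
(-15 + n)*V(-3) = (-15 + 10)*(-159*(-3)**2) = -(-795)*9 = -5*(-1431) = 7155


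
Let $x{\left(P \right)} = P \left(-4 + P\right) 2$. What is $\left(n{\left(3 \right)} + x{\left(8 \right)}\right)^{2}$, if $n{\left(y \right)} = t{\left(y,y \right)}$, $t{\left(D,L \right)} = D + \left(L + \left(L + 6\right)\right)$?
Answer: $6241$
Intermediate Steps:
$t{\left(D,L \right)} = 6 + D + 2 L$ ($t{\left(D,L \right)} = D + \left(L + \left(6 + L\right)\right) = D + \left(6 + 2 L\right) = 6 + D + 2 L$)
$n{\left(y \right)} = 6 + 3 y$ ($n{\left(y \right)} = 6 + y + 2 y = 6 + 3 y$)
$x{\left(P \right)} = 2 P \left(-4 + P\right)$
$\left(n{\left(3 \right)} + x{\left(8 \right)}\right)^{2} = \left(\left(6 + 3 \cdot 3\right) + 2 \cdot 8 \left(-4 + 8\right)\right)^{2} = \left(\left(6 + 9\right) + 2 \cdot 8 \cdot 4\right)^{2} = \left(15 + 64\right)^{2} = 79^{2} = 6241$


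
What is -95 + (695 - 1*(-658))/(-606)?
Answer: -19641/202 ≈ -97.233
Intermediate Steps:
-95 + (695 - 1*(-658))/(-606) = -95 - (695 + 658)/606 = -95 - 1/606*1353 = -95 - 451/202 = -19641/202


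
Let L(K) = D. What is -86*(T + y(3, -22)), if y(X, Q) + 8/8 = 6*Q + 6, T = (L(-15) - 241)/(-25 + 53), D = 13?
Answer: 81356/7 ≈ 11622.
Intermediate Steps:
L(K) = 13
T = -57/7 (T = (13 - 241)/(-25 + 53) = -228/28 = -228*1/28 = -57/7 ≈ -8.1429)
y(X, Q) = 5 + 6*Q (y(X, Q) = -1 + (6*Q + 6) = -1 + (6 + 6*Q) = 5 + 6*Q)
-86*(T + y(3, -22)) = -86*(-57/7 + (5 + 6*(-22))) = -86*(-57/7 + (5 - 132)) = -86*(-57/7 - 127) = -86*(-946/7) = 81356/7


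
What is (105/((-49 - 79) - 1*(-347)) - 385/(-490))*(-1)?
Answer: -1293/1022 ≈ -1.2652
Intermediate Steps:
(105/((-49 - 79) - 1*(-347)) - 385/(-490))*(-1) = (105/(-128 + 347) - 385*(-1/490))*(-1) = (105/219 + 11/14)*(-1) = (105*(1/219) + 11/14)*(-1) = (35/73 + 11/14)*(-1) = (1293/1022)*(-1) = -1293/1022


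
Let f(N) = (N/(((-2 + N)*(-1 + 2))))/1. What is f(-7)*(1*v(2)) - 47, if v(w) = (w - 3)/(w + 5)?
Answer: -424/9 ≈ -47.111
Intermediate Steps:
v(w) = (-3 + w)/(5 + w)
f(N) = N/(-2 + N) (f(N) = (N/(((-2 + N)*1)))*1 = (N/(-2 + N))*1 = N/(-2 + N))
f(-7)*(1*v(2)) - 47 = (-7/(-2 - 7))*(1*((-3 + 2)/(5 + 2))) - 47 = (-7/(-9))*(1*(-1/7)) - 47 = (-7*(-⅑))*(1*((⅐)*(-1))) - 47 = 7*(1*(-⅐))/9 - 47 = (7/9)*(-⅐) - 47 = -⅑ - 47 = -424/9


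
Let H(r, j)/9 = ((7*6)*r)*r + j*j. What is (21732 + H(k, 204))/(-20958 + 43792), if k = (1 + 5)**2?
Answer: 443082/11417 ≈ 38.809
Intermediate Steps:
k = 36 (k = 6**2 = 36)
H(r, j) = 9*j**2 + 378*r**2 (H(r, j) = 9*(((7*6)*r)*r + j*j) = 9*((42*r)*r + j**2) = 9*(42*r**2 + j**2) = 9*(j**2 + 42*r**2) = 9*j**2 + 378*r**2)
(21732 + H(k, 204))/(-20958 + 43792) = (21732 + (9*204**2 + 378*36**2))/(-20958 + 43792) = (21732 + (9*41616 + 378*1296))/22834 = (21732 + (374544 + 489888))*(1/22834) = (21732 + 864432)*(1/22834) = 886164*(1/22834) = 443082/11417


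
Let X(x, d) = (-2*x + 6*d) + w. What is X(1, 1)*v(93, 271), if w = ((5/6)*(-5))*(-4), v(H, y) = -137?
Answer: -8494/3 ≈ -2831.3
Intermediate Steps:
w = 50/3 (w = ((5*(⅙))*(-5))*(-4) = ((⅚)*(-5))*(-4) = -25/6*(-4) = 50/3 ≈ 16.667)
X(x, d) = 50/3 - 2*x + 6*d (X(x, d) = (-2*x + 6*d) + 50/3 = 50/3 - 2*x + 6*d)
X(1, 1)*v(93, 271) = (50/3 - 2*1 + 6*1)*(-137) = (50/3 - 2 + 6)*(-137) = (62/3)*(-137) = -8494/3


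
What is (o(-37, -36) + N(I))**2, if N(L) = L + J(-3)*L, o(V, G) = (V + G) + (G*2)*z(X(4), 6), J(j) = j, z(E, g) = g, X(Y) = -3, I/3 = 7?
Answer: 299209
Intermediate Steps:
I = 21 (I = 3*7 = 21)
o(V, G) = V + 13*G (o(V, G) = (V + G) + (G*2)*6 = (G + V) + (2*G)*6 = (G + V) + 12*G = V + 13*G)
N(L) = -2*L (N(L) = L - 3*L = -2*L)
(o(-37, -36) + N(I))**2 = ((-37 + 13*(-36)) - 2*21)**2 = ((-37 - 468) - 42)**2 = (-505 - 42)**2 = (-547)**2 = 299209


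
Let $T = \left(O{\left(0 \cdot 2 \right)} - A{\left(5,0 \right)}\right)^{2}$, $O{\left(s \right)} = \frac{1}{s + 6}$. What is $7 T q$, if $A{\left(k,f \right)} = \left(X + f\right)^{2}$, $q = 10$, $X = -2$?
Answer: $\frac{18515}{18} \approx 1028.6$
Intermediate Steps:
$A{\left(k,f \right)} = \left(-2 + f\right)^{2}$
$O{\left(s \right)} = \frac{1}{6 + s}$
$T = \frac{529}{36}$ ($T = \left(\frac{1}{6 + 0 \cdot 2} - \left(-2 + 0\right)^{2}\right)^{2} = \left(\frac{1}{6 + 0} - \left(-2\right)^{2}\right)^{2} = \left(\frac{1}{6} - 4\right)^{2} = \left(- \frac{23}{6}\right)^{2} = \frac{529}{36} \approx 14.694$)
$7 T q = 7 \cdot \frac{529}{36} \cdot 10 = \frac{3703}{36} \cdot 10 = \frac{18515}{18}$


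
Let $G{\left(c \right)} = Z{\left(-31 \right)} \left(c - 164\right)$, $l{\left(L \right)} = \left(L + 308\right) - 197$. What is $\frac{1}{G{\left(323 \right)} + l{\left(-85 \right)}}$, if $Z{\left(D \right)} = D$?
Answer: $- \frac{1}{4903} \approx -0.00020396$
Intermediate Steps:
$l{\left(L \right)} = 111 + L$ ($l{\left(L \right)} = \left(308 + L\right) - 197 = 111 + L$)
$G{\left(c \right)} = 5084 - 31 c$ ($G{\left(c \right)} = - 31 \left(c - 164\right) = - 31 \left(-164 + c\right) = 5084 - 31 c$)
$\frac{1}{G{\left(323 \right)} + l{\left(-85 \right)}} = \frac{1}{\left(5084 - 10013\right) + \left(111 - 85\right)} = \frac{1}{\left(5084 - 10013\right) + 26} = \frac{1}{-4929 + 26} = \frac{1}{-4903} = - \frac{1}{4903}$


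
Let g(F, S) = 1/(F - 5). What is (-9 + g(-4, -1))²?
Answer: 6724/81 ≈ 83.012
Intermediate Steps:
g(F, S) = 1/(-5 + F)
(-9 + g(-4, -1))² = (-9 + 1/(-5 - 4))² = (-9 + 1/(-9))² = (-9 - ⅑)² = (-82/9)² = 6724/81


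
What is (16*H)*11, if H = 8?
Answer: 1408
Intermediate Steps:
(16*H)*11 = (16*8)*11 = 128*11 = 1408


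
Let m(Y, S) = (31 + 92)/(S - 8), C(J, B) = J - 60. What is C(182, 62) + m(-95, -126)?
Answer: 16225/134 ≈ 121.08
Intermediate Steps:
C(J, B) = -60 + J
m(Y, S) = 123/(-8 + S)
C(182, 62) + m(-95, -126) = (-60 + 182) + 123/(-8 - 126) = 122 + 123/(-134) = 122 + 123*(-1/134) = 122 - 123/134 = 16225/134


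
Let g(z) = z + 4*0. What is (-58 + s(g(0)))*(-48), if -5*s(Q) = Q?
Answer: 2784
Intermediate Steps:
g(z) = z (g(z) = z + 0 = z)
s(Q) = -Q/5
(-58 + s(g(0)))*(-48) = (-58 - ⅕*0)*(-48) = (-58 + 0)*(-48) = -58*(-48) = 2784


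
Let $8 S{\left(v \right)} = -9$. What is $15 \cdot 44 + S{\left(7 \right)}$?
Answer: $\frac{5271}{8} \approx 658.88$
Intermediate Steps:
$S{\left(v \right)} = - \frac{9}{8}$ ($S{\left(v \right)} = \frac{1}{8} \left(-9\right) = - \frac{9}{8}$)
$15 \cdot 44 + S{\left(7 \right)} = 15 \cdot 44 - \frac{9}{8} = 660 - \frac{9}{8} = \frac{5271}{8}$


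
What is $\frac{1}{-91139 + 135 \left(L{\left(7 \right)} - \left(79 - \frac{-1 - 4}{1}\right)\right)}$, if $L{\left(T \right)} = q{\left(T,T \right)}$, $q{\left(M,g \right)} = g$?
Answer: $- \frac{1}{101534} \approx -9.8489 \cdot 10^{-6}$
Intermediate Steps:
$L{\left(T \right)} = T$
$\frac{1}{-91139 + 135 \left(L{\left(7 \right)} - \left(79 - \frac{-1 - 4}{1}\right)\right)} = \frac{1}{-91139 + 135 \left(7 - \left(79 - \frac{-1 - 4}{1}\right)\right)} = \frac{1}{-91139 + 135 \left(7 + \left(1 \left(-5\right) - 79\right)\right)} = \frac{1}{-91139 + 135 \left(7 - 84\right)} = \frac{1}{-91139 + 135 \left(-77\right)} = \frac{1}{-91139 - 10395} = \frac{1}{-101534} = - \frac{1}{101534}$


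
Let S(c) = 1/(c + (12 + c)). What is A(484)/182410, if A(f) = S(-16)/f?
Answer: -1/1765728800 ≈ -5.6634e-10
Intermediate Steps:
S(c) = 1/(12 + 2*c)
A(f) = -1/(20*f) (A(f) = (1/(2*(6 - 16)))/f = ((½)/(-10))/f = ((½)*(-⅒))/f = -1/(20*f))
A(484)/182410 = -1/20/484/182410 = -1/20*1/484*(1/182410) = -1/9680*1/182410 = -1/1765728800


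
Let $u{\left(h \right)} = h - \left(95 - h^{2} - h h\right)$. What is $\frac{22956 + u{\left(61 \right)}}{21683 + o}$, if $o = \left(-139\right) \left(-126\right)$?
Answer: $\frac{30364}{39197} \approx 0.77465$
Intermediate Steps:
$o = 17514$
$u{\left(h \right)} = -95 + h + 2 h^{2}$ ($u{\left(h \right)} = h + \left(\left(h^{2} + h^{2}\right) - 95\right) = h + \left(2 h^{2} - 95\right) = h + \left(-95 + 2 h^{2}\right) = -95 + h + 2 h^{2}$)
$\frac{22956 + u{\left(61 \right)}}{21683 + o} = \frac{22956 + \left(-95 + 61 + 2 \cdot 61^{2}\right)}{21683 + 17514} = \frac{22956 + \left(-95 + 61 + 2 \cdot 3721\right)}{39197} = \left(22956 + \left(-95 + 61 + 7442\right)\right) \frac{1}{39197} = \left(22956 + 7408\right) \frac{1}{39197} = 30364 \cdot \frac{1}{39197} = \frac{30364}{39197}$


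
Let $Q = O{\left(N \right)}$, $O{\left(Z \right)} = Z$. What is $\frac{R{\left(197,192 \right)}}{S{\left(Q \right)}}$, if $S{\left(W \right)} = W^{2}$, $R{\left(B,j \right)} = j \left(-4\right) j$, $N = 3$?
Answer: $-16384$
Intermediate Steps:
$R{\left(B,j \right)} = - 4 j^{2}$ ($R{\left(B,j \right)} = - 4 j j = - 4 j^{2}$)
$Q = 3$
$\frac{R{\left(197,192 \right)}}{S{\left(Q \right)}} = \frac{\left(-4\right) 192^{2}}{3^{2}} = \frac{\left(-4\right) 36864}{9} = \left(-147456\right) \frac{1}{9} = -16384$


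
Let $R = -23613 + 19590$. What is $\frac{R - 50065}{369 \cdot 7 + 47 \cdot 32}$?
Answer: $- \frac{54088}{4087} \approx -13.234$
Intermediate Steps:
$R = -4023$
$\frac{R - 50065}{369 \cdot 7 + 47 \cdot 32} = \frac{-4023 - 50065}{369 \cdot 7 + 47 \cdot 32} = - \frac{54088}{2583 + 1504} = - \frac{54088}{4087}$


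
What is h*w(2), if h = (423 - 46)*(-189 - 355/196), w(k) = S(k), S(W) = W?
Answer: -14099423/98 ≈ -1.4387e+5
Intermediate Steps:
w(k) = k
h = -14099423/196 (h = 377*(-189 - 355*1/196) = 377*(-189 - 355/196) = 377*(-37399/196) = -14099423/196 ≈ -71936.)
h*w(2) = -14099423/196*2 = -14099423/98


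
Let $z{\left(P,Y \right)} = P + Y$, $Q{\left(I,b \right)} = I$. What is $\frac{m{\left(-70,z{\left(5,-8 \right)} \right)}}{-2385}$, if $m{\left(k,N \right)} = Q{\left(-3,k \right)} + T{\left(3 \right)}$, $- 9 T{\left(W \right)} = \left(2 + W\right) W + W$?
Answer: $\frac{1}{477} \approx 0.0020964$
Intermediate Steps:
$T{\left(W \right)} = - \frac{W}{9} - \frac{W \left(2 + W\right)}{9}$ ($T{\left(W \right)} = - \frac{\left(2 + W\right) W + W}{9} = - \frac{W \left(2 + W\right) + W}{9} = - \frac{W + W \left(2 + W\right)}{9} = - \frac{W}{9} - \frac{W \left(2 + W\right)}{9}$)
$m{\left(k,N \right)} = -5$ ($m{\left(k,N \right)} = -3 - \frac{3 + 3}{3} = -3 - \frac{1}{3} \cdot 6 = -3 - 2 = -5$)
$\frac{m{\left(-70,z{\left(5,-8 \right)} \right)}}{-2385} = - \frac{5}{-2385} = \left(-5\right) \left(- \frac{1}{2385}\right) = \frac{1}{477}$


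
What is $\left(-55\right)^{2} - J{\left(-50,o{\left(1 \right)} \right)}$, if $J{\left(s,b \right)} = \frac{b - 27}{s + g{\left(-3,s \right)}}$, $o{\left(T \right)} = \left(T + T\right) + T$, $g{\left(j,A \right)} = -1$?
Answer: $\frac{51417}{17} \approx 3024.5$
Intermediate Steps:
$o{\left(T \right)} = 3 T$ ($o{\left(T \right)} = 2 T + T = 3 T$)
$J{\left(s,b \right)} = \frac{-27 + b}{-1 + s}$ ($J{\left(s,b \right)} = \frac{b - 27}{s - 1} = \frac{-27 + b}{-1 + s}$)
$\left(-55\right)^{2} - J{\left(-50,o{\left(1 \right)} \right)} = \left(-55\right)^{2} - \frac{-27 + 3 \cdot 1}{-1 - 50} = 3025 - \frac{-27 + 3}{-51} = 3025 - \left(- \frac{1}{51}\right) \left(-24\right) = 3025 - \frac{8}{17} = \frac{51417}{17}$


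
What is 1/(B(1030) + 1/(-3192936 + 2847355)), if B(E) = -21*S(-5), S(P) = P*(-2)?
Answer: -345581/72572011 ≈ -0.0047619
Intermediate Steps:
S(P) = -2*P
B(E) = -210 (B(E) = -(-42)*(-5) = -21*10 = -210)
1/(B(1030) + 1/(-3192936 + 2847355)) = 1/(-210 + 1/(-3192936 + 2847355)) = 1/(-210 + 1/(-345581)) = 1/(-210 - 1/345581) = 1/(-72572011/345581) = -345581/72572011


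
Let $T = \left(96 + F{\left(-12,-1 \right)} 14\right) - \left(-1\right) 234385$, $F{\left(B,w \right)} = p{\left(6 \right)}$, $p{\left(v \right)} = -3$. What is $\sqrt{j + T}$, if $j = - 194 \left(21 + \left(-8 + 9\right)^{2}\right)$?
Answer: $\sqrt{230171} \approx 479.76$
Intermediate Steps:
$F{\left(B,w \right)} = -3$
$j = -4268$ ($j = - 194 \left(21 + 1^{2}\right) = - 194 \left(21 + 1\right) = \left(-194\right) 22 = -4268$)
$T = 234439$ ($T = \left(96 - 42\right) - \left(-1\right) 234385 = \left(96 - 42\right) - -234385 = 54 + 234385 = 234439$)
$\sqrt{j + T} = \sqrt{-4268 + 234439} = \sqrt{230171}$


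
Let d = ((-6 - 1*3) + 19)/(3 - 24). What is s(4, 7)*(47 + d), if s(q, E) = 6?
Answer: 1954/7 ≈ 279.14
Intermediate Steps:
d = -10/21 (d = ((-6 - 3) + 19)/(-21) = (-9 + 19)*(-1/21) = 10*(-1/21) = -10/21 ≈ -0.47619)
s(4, 7)*(47 + d) = 6*(47 - 10/21) = 6*(977/21) = 1954/7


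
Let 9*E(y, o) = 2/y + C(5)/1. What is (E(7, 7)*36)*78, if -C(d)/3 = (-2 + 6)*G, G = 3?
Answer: -78000/7 ≈ -11143.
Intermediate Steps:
C(d) = -36 (C(d) = -3*(-2 + 6)*3 = -12*3 = -3*12 = -36)
E(y, o) = -4 + 2/(9*y) (E(y, o) = (2/y - 36/1)/9 = (2/y - 36*1)/9 = (2/y - 36)/9 = (-36 + 2/y)/9 = -4 + 2/(9*y))
(E(7, 7)*36)*78 = ((-4 + (2/9)/7)*36)*78 = ((-4 + (2/9)*(⅐))*36)*78 = ((-4 + 2/63)*36)*78 = -250/63*36*78 = -1000/7*78 = -78000/7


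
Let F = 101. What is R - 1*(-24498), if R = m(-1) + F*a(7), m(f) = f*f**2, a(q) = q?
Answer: 25204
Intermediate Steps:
m(f) = f**3
R = 706 (R = (-1)**3 + 101*7 = -1 + 707 = 706)
R - 1*(-24498) = 706 - 1*(-24498) = 706 + 24498 = 25204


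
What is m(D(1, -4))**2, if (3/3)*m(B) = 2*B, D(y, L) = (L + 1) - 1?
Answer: 64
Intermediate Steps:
D(y, L) = L (D(y, L) = (1 + L) - 1 = L)
m(B) = 2*B
m(D(1, -4))**2 = (2*(-4))**2 = (-8)**2 = 64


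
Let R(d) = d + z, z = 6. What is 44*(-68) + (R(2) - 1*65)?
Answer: -3049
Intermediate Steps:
R(d) = 6 + d (R(d) = d + 6 = 6 + d)
44*(-68) + (R(2) - 1*65) = 44*(-68) + ((6 + 2) - 1*65) = -2992 + (8 - 65) = -2992 - 57 = -3049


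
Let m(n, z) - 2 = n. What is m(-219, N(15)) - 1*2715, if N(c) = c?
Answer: -2932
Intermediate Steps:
m(n, z) = 2 + n
m(-219, N(15)) - 1*2715 = (2 - 219) - 1*2715 = -217 - 2715 = -2932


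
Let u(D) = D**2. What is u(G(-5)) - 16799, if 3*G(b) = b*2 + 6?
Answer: -151175/9 ≈ -16797.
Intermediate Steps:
G(b) = 2 + 2*b/3 (G(b) = (b*2 + 6)/3 = (2*b + 6)/3 = (6 + 2*b)/3 = 2 + 2*b/3)
u(G(-5)) - 16799 = (2 + (2/3)*(-5))**2 - 16799 = (2 - 10/3)**2 - 16799 = (-4/3)**2 - 16799 = 16/9 - 16799 = -151175/9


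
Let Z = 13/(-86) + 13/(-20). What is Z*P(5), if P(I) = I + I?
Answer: -689/86 ≈ -8.0116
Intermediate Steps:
P(I) = 2*I
Z = -689/860 (Z = 13*(-1/86) + 13*(-1/20) = -13/86 - 13/20 = -689/860 ≈ -0.80116)
Z*P(5) = -689*5/430 = -689/860*10 = -689/86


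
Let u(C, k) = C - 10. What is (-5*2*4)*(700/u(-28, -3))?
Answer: 14000/19 ≈ 736.84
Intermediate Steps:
u(C, k) = -10 + C
(-5*2*4)*(700/u(-28, -3)) = (-5*2*4)*(700/(-10 - 28)) = (-10*4)*(700/(-38)) = -28000*(-1)/38 = -40*(-350/19) = 14000/19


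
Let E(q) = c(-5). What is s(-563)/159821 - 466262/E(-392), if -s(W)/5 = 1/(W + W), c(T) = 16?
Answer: -20976946237193/719833784 ≈ -29141.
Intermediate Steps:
E(q) = 16
s(W) = -5/(2*W) (s(W) = -5/(W + W) = -5*1/(2*W) = -5/(2*W))
s(-563)/159821 - 466262/E(-392) = -5/2/(-563)/159821 - 466262/16 = -5/2*(-1/563)*(1/159821) - 466262*1/16 = (5/1126)*(1/159821) - 233131/8 = 5/179958446 - 233131/8 = -20976946237193/719833784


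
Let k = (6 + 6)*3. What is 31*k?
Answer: 1116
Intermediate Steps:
k = 36 (k = 12*3 = 36)
31*k = 31*36 = 1116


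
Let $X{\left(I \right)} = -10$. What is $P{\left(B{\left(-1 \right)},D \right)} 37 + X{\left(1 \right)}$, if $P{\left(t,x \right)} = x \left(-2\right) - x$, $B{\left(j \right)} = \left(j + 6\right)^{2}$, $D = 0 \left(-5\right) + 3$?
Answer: $-343$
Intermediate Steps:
$D = 3$ ($D = 0 + 3 = 3$)
$B{\left(j \right)} = \left(6 + j\right)^{2}$
$P{\left(t,x \right)} = - 3 x$ ($P{\left(t,x \right)} = - 2 x - x = - 3 x$)
$P{\left(B{\left(-1 \right)},D \right)} 37 + X{\left(1 \right)} = \left(-3\right) 3 \cdot 37 - 10 = \left(-9\right) 37 - 10 = -333 - 10 = -343$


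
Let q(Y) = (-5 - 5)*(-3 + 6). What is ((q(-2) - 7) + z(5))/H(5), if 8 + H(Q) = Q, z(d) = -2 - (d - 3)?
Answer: 41/3 ≈ 13.667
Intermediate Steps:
q(Y) = -30 (q(Y) = -10*3 = -30)
z(d) = 1 - d (z(d) = -2 - (-3 + d) = -2 + (3 - d) = 1 - d)
H(Q) = -8 + Q
((q(-2) - 7) + z(5))/H(5) = ((-30 - 7) + (1 - 1*5))/(-8 + 5) = (-37 + (1 - 5))/(-3) = (-37 - 4)*(-⅓) = -41*(-⅓) = 41/3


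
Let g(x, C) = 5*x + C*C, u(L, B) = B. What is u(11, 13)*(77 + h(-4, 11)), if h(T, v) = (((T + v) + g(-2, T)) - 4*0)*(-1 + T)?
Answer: 156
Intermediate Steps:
g(x, C) = C**2 + 5*x (g(x, C) = 5*x + C**2 = C**2 + 5*x)
h(T, v) = (-1 + T)*(-10 + T + v + T**2) (h(T, v) = (((T + v) + (T**2 + 5*(-2))) - 4*0)*(-1 + T) = (((T + v) + (T**2 - 10)) + 0)*(-1 + T) = (((T + v) + (-10 + T**2)) + 0)*(-1 + T) = ((-10 + T + v + T**2) + 0)*(-1 + T) = (-10 + T + v + T**2)*(-1 + T) = (-1 + T)*(-10 + T + v + T**2))
u(11, 13)*(77 + h(-4, 11)) = 13*(77 + (10 + (-4)**3 - 1*11 - 11*(-4) - 4*11)) = 13*(77 + (10 - 64 - 11 + 44 - 44)) = 13*(77 - 65) = 13*12 = 156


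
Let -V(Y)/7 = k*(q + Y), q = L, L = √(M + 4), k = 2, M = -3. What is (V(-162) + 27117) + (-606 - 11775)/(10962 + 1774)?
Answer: 374056675/12736 ≈ 29370.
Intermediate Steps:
L = 1 (L = √(-3 + 4) = √1 = 1)
q = 1
V(Y) = -14 - 14*Y (V(Y) = -14*(1 + Y) = -7*(2 + 2*Y) = -14 - 14*Y)
(V(-162) + 27117) + (-606 - 11775)/(10962 + 1774) = ((-14 - 14*(-162)) + 27117) + (-606 - 11775)/(10962 + 1774) = ((-14 + 2268) + 27117) - 12381/12736 = (2254 + 27117) - 12381*1/12736 = 29371 - 12381/12736 = 374056675/12736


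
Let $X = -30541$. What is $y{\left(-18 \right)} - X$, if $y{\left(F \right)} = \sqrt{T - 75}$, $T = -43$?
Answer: $30541 + i \sqrt{118} \approx 30541.0 + 10.863 i$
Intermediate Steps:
$y{\left(F \right)} = i \sqrt{118}$ ($y{\left(F \right)} = \sqrt{-43 - 75} = \sqrt{-118} = i \sqrt{118}$)
$y{\left(-18 \right)} - X = i \sqrt{118} - -30541 = i \sqrt{118} + 30541 = 30541 + i \sqrt{118}$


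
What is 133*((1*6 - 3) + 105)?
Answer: 14364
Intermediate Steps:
133*((1*6 - 3) + 105) = 133*((6 - 3) + 105) = 133*(3 + 105) = 133*108 = 14364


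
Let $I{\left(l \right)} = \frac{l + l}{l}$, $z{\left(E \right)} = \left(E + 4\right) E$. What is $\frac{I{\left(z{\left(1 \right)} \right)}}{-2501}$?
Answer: $- \frac{2}{2501} \approx -0.00079968$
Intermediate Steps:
$z{\left(E \right)} = E \left(4 + E\right)$ ($z{\left(E \right)} = \left(4 + E\right) E = E \left(4 + E\right)$)
$I{\left(l \right)} = 2$ ($I{\left(l \right)} = \frac{2 l}{l} = 2$)
$\frac{I{\left(z{\left(1 \right)} \right)}}{-2501} = \frac{2}{-2501} = 2 \left(- \frac{1}{2501}\right) = - \frac{2}{2501}$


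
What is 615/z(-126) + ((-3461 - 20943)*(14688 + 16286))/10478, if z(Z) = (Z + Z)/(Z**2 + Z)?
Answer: -1158637621/10478 ≈ -1.1058e+5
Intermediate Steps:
z(Z) = 2*Z/(Z + Z**2) (z(Z) = (2*Z)/(Z + Z**2) = 2*Z/(Z + Z**2))
615/z(-126) + ((-3461 - 20943)*(14688 + 16286))/10478 = 615/((2/(1 - 126))) + ((-3461 - 20943)*(14688 + 16286))/10478 = 615/((2/(-125))) - 24404*30974*(1/10478) = 615/((2*(-1/125))) - 755889496*1/10478 = 615/(-2/125) - 377944748/5239 = 615*(-125/2) - 377944748/5239 = -76875/2 - 377944748/5239 = -1158637621/10478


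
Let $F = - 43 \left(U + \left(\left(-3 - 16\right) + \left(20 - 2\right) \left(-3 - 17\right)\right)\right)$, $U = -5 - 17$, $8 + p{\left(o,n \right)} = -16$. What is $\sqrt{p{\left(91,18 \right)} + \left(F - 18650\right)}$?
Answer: $3 i \sqrt{159} \approx 37.829 i$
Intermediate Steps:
$p{\left(o,n \right)} = -24$ ($p{\left(o,n \right)} = -8 - 16 = -24$)
$U = -22$ ($U = -5 - 17 = -22$)
$F = 17243$ ($F = - 43 \left(-22 + \left(\left(-3 - 16\right) + \left(20 - 2\right) \left(-3 - 17\right)\right)\right) = - 43 \left(-22 + \left(-19 + 18 \left(-20\right)\right)\right) = - 43 \left(-22 - 379\right) = \left(-43\right) \left(-401\right) = 17243$)
$\sqrt{p{\left(91,18 \right)} + \left(F - 18650\right)} = \sqrt{-24 + \left(17243 - 18650\right)} = \sqrt{-24 - 1407} = \sqrt{-1431} = 3 i \sqrt{159}$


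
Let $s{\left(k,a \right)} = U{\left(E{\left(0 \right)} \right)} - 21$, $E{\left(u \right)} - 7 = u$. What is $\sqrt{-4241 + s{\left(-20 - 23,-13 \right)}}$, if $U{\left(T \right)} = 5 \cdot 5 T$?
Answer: $i \sqrt{4087} \approx 63.93 i$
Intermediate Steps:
$E{\left(u \right)} = 7 + u$
$U{\left(T \right)} = 25 T$
$s{\left(k,a \right)} = 154$ ($s{\left(k,a \right)} = 25 \left(7 + 0\right) - 21 = 25 \cdot 7 - 21 = 175 - 21 = 154$)
$\sqrt{-4241 + s{\left(-20 - 23,-13 \right)}} = \sqrt{-4241 + 154} = \sqrt{-4087} = i \sqrt{4087}$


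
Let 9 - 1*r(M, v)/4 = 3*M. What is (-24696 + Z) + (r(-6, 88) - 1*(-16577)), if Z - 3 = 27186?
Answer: 19178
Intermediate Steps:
Z = 27189 (Z = 3 + 27186 = 27189)
r(M, v) = 36 - 12*M
(-24696 + Z) + (r(-6, 88) - 1*(-16577)) = (-24696 + 27189) + ((36 - 12*(-6)) - 1*(-16577)) = 2493 + ((36 + 72) + 16577) = 2493 + (108 + 16577) = 2493 + 16685 = 19178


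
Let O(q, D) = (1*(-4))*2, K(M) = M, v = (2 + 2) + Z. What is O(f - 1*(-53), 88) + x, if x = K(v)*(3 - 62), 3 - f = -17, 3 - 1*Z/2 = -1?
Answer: -716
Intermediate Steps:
Z = 8 (Z = 6 - 2*(-1) = 6 + 2 = 8)
f = 20 (f = 3 - 1*(-17) = 3 + 17 = 20)
v = 12 (v = (2 + 2) + 8 = 4 + 8 = 12)
x = -708 (x = 12*(3 - 62) = 12*(-59) = -708)
O(q, D) = -8 (O(q, D) = -4*2 = -8)
O(f - 1*(-53), 88) + x = -8 - 708 = -716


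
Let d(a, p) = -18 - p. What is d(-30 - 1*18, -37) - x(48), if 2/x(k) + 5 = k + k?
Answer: 1727/91 ≈ 18.978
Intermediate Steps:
x(k) = 2/(-5 + 2*k) (x(k) = 2/(-5 + (k + k)) = 2/(-5 + 2*k))
d(-30 - 1*18, -37) - x(48) = (-18 - 1*(-37)) - 2/(-5 + 2*48) = (-18 + 37) - 2/(-5 + 96) = 19 - 2/91 = 1727/91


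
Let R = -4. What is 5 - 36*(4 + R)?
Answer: 5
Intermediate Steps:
5 - 36*(4 + R) = 5 - 36*(4 - 4) = 5 - 36*0 = 5 - 9*0 = 5 + 0 = 5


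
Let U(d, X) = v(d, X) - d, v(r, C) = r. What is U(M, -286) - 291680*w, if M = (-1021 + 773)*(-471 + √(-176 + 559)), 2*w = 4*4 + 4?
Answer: -2916800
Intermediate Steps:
w = 10 (w = (4*4 + 4)/2 = (16 + 4)/2 = (½)*20 = 10)
M = 116808 - 248*√383 (M = -248*(-471 + √383) = 116808 - 248*√383 ≈ 1.1195e+5)
U(d, X) = 0 (U(d, X) = d - d = 0)
U(M, -286) - 291680*w = 0 - 291680*10 = 0 - 1*2916800 = 0 - 2916800 = -2916800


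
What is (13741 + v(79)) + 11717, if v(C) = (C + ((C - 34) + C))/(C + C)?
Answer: 4022567/158 ≈ 25459.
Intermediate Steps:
v(C) = (-34 + 3*C)/(2*C) (v(C) = (C + ((-34 + C) + C))/((2*C)) = (C + (-34 + 2*C))*(1/(2*C)) = (-34 + 3*C)*(1/(2*C)) = (-34 + 3*C)/(2*C))
(13741 + v(79)) + 11717 = (13741 + (3/2 - 17/79)) + 11717 = (13741 + 203/158) + 11717 = 2171281/158 + 11717 = 4022567/158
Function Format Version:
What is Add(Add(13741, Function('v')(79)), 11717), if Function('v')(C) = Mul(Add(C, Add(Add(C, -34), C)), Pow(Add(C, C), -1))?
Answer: Rational(4022567, 158) ≈ 25459.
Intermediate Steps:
Function('v')(C) = Mul(Rational(1, 2), Pow(C, -1), Add(-34, Mul(3, C))) (Function('v')(C) = Mul(Add(C, Add(Add(-34, C), C)), Pow(Mul(2, C), -1)) = Mul(Add(C, Add(-34, Mul(2, C))), Mul(Rational(1, 2), Pow(C, -1))) = Mul(Add(-34, Mul(3, C)), Mul(Rational(1, 2), Pow(C, -1))) = Mul(Rational(1, 2), Pow(C, -1), Add(-34, Mul(3, C))))
Add(Add(13741, Function('v')(79)), 11717) = Add(Add(13741, Add(Rational(3, 2), Mul(-17, Pow(79, -1)))), 11717) = Add(Add(13741, Add(Rational(3, 2), Mul(-17, Rational(1, 79)))), 11717) = Add(Add(13741, Add(Rational(3, 2), Rational(-17, 79))), 11717) = Add(Add(13741, Rational(203, 158)), 11717) = Add(Rational(2171281, 158), 11717) = Rational(4022567, 158)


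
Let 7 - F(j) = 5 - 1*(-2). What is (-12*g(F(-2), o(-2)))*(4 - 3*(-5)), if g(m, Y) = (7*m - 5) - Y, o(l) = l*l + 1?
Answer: 2280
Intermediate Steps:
F(j) = 0 (F(j) = 7 - (5 - 1*(-2)) = 7 - (5 + 2) = 7 - 1*7 = 7 - 7 = 0)
o(l) = 1 + l**2 (o(l) = l**2 + 1 = 1 + l**2)
g(m, Y) = -5 - Y + 7*m (g(m, Y) = (-5 + 7*m) - Y = -5 - Y + 7*m)
(-12*g(F(-2), o(-2)))*(4 - 3*(-5)) = (-12*(-5 - (1 + (-2)**2) + 7*0))*(4 - 3*(-5)) = (-12*(-5 - (1 + 4) + 0))*(4 + 15) = -12*(-5 - 1*5 + 0)*19 = -12*(-5 - 5 + 0)*19 = -12*(-10)*19 = 120*19 = 2280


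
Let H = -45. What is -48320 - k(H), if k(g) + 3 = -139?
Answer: -48178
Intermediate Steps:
k(g) = -142 (k(g) = -3 - 139 = -142)
-48320 - k(H) = -48320 - 1*(-142) = -48320 + 142 = -48178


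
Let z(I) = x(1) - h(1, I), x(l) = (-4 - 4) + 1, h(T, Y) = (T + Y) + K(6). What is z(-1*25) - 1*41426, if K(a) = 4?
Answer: -41413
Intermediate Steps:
h(T, Y) = 4 + T + Y (h(T, Y) = (T + Y) + 4 = 4 + T + Y)
x(l) = -7 (x(l) = -8 + 1 = -7)
z(I) = -12 - I (z(I) = -7 - (4 + 1 + I) = -7 - (5 + I) = -7 + (-5 - I) = -12 - I)
z(-1*25) - 1*41426 = (-12 - (-1)*25) - 1*41426 = (-12 - 1*(-25)) - 41426 = (-12 + 25) - 41426 = 13 - 41426 = -41413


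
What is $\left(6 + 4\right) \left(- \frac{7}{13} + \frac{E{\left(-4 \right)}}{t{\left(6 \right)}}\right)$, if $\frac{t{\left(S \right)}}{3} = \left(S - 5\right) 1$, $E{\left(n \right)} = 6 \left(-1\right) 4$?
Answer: $- \frac{1110}{13} \approx -85.385$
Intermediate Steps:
$E{\left(n \right)} = -24$ ($E{\left(n \right)} = \left(-6\right) 4 = -24$)
$t{\left(S \right)} = -15 + 3 S$ ($t{\left(S \right)} = 3 \left(S - 5\right) 1 = 3 \left(-5 + S\right) 1 = 3 \left(-5 + S\right) = -15 + 3 S$)
$\left(6 + 4\right) \left(- \frac{7}{13} + \frac{E{\left(-4 \right)}}{t{\left(6 \right)}}\right) = \left(6 + 4\right) \left(- \frac{7}{13} - \frac{24}{-15 + 3 \cdot 6}\right) = 10 \left(\left(-7\right) \frac{1}{13} - \frac{24}{-15 + 18}\right) = 10 \left(- \frac{7}{13} - \frac{24}{3}\right) = 10 \left(- \frac{7}{13} - 8\right) = 10 \left(- \frac{111}{13}\right) = - \frac{1110}{13}$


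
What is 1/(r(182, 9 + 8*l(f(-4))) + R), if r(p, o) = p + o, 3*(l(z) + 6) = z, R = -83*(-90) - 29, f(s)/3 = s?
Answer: 1/7552 ≈ 0.00013242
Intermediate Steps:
f(s) = 3*s
R = 7441 (R = 7470 - 29 = 7441)
l(z) = -6 + z/3
r(p, o) = o + p
1/(r(182, 9 + 8*l(f(-4))) + R) = 1/(((9 + 8*(-6 + (3*(-4))/3)) + 182) + 7441) = 1/(((9 + 8*(-6 + (⅓)*(-12))) + 182) + 7441) = 1/(((9 + 8*(-6 - 4)) + 182) + 7441) = 1/(((9 + 8*(-10)) + 182) + 7441) = 1/(((9 - 80) + 182) + 7441) = 1/((-71 + 182) + 7441) = 1/(111 + 7441) = 1/7552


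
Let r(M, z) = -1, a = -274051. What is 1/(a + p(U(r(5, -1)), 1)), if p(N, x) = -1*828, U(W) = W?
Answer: -1/274879 ≈ -3.6380e-6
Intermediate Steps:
p(N, x) = -828
1/(a + p(U(r(5, -1)), 1)) = 1/(-274051 - 828) = 1/(-274879) = -1/274879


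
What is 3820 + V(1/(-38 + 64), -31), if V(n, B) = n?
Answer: 99321/26 ≈ 3820.0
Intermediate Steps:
3820 + V(1/(-38 + 64), -31) = 3820 + 1/(-38 + 64) = 3820 + 1/26 = 99321/26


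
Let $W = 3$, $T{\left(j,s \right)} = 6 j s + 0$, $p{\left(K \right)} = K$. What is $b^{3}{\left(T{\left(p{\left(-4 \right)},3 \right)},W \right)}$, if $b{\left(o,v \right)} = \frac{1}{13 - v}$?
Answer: $\frac{1}{1000} \approx 0.001$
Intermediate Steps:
$T{\left(j,s \right)} = 6 j s$ ($T{\left(j,s \right)} = 6 j s + 0 = 6 j s$)
$b^{3}{\left(T{\left(p{\left(-4 \right)},3 \right)},W \right)} = \left(- \frac{1}{-13 + 3}\right)^{3} = \left(- \frac{1}{-10}\right)^{3} = \left(\left(-1\right) \left(- \frac{1}{10}\right)\right)^{3} = \left(\frac{1}{10}\right)^{3} = \frac{1}{1000}$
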